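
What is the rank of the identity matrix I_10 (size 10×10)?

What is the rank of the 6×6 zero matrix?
rank(I_10) = 10, rank(0) = 0

The identity I_10 has 10 columns that are the standard basis vectors e_1, …, e_10. These are linearly independent, so all 10 columns are pivots and rank(I_10) = 10.
The 6×6 zero matrix has every entry zero, so every row is the zero row and there are no pivots; rank(0) = 0.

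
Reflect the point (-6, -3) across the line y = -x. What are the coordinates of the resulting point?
(3, 6)

Reflection across line y = -x: (-6, -3) → (3, 6)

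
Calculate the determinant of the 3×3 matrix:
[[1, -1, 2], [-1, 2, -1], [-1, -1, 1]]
5

Expansion along first row:
det = 1·det([[2,-1],[-1,1]]) - -1·det([[-1,-1],[-1,1]]) + 2·det([[-1,2],[-1,-1]])
    = 1·(2·1 - -1·-1) - -1·(-1·1 - -1·-1) + 2·(-1·-1 - 2·-1)
    = 1·1 - -1·-2 + 2·3
    = 1 + -2 + 6 = 5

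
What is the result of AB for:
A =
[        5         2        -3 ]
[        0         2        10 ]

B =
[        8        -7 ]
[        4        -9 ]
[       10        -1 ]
AB =
[       18       -50 ]
[      108       -28 ]

Matrix multiplication: (AB)[i][j] = sum over k of A[i][k] * B[k][j].
  (AB)[0][0] = (5)*(8) + (2)*(4) + (-3)*(10) = 18
  (AB)[0][1] = (5)*(-7) + (2)*(-9) + (-3)*(-1) = -50
  (AB)[1][0] = (0)*(8) + (2)*(4) + (10)*(10) = 108
  (AB)[1][1] = (0)*(-7) + (2)*(-9) + (10)*(-1) = -28
AB =
[       18       -50 ]
[      108       -28 ]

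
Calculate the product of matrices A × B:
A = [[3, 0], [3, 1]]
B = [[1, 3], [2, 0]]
[[3, 9], [5, 9]]

Matrix multiplication:
C[0][0] = 3×1 + 0×2 = 3
C[0][1] = 3×3 + 0×0 = 9
C[1][0] = 3×1 + 1×2 = 5
C[1][1] = 3×3 + 1×0 = 9
Result: [[3, 9], [5, 9]]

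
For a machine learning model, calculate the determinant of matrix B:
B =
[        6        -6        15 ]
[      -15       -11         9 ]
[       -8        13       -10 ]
det(B) = -2955

Expand along row 0 (cofactor expansion): det(B) = a*(e*i - f*h) - b*(d*i - f*g) + c*(d*h - e*g), where the 3×3 is [[a, b, c], [d, e, f], [g, h, i]].
Minor M_00 = (-11)*(-10) - (9)*(13) = 110 - 117 = -7.
Minor M_01 = (-15)*(-10) - (9)*(-8) = 150 + 72 = 222.
Minor M_02 = (-15)*(13) - (-11)*(-8) = -195 - 88 = -283.
det(B) = (6)*(-7) - (-6)*(222) + (15)*(-283) = -42 + 1332 - 4245 = -2955.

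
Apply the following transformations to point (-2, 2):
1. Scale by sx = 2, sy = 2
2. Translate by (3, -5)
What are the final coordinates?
(-1, -1)

Step 1: Scale (-2, 2) by (sx, sy) = (2, 2) → (-4, 4)
Step 2: Translate by (3, -5) → (-1, -1)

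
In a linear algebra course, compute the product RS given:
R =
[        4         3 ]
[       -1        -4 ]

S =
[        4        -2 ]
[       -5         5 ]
RS =
[        1         7 ]
[       16       -18 ]

Matrix multiplication: (RS)[i][j] = sum over k of R[i][k] * S[k][j].
  (RS)[0][0] = (4)*(4) + (3)*(-5) = 1
  (RS)[0][1] = (4)*(-2) + (3)*(5) = 7
  (RS)[1][0] = (-1)*(4) + (-4)*(-5) = 16
  (RS)[1][1] = (-1)*(-2) + (-4)*(5) = -18
RS =
[        1         7 ]
[       16       -18 ]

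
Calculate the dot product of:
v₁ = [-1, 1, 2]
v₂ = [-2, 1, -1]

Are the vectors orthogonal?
1, No

The dot product is the sum of products of corresponding components.
v₁·v₂ = (-1)*(-2) + (1)*(1) + (2)*(-1) = 2 + 1 - 2 = 1.
Two vectors are orthogonal iff their dot product is 0; here the dot product is 1, so the vectors are not orthogonal.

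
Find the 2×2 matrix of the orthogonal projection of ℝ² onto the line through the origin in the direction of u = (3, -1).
[[9/10, -3/10], [-3/10, 1/10]]

The orthogonal projection onto the line spanned by a nonzero vector u = (a, b) has matrix P = (u uᵀ) / (uᵀ u) = (1/(a² + b²)) · [[a², ab], [ab, b²]].
Here u = (3, -1), so a² + b² = 9 + 1 = 10.
P = (1/10) · [[9, -3], [-3, 1]] = [[9/10, -3/10], [-3/10, 1/10]].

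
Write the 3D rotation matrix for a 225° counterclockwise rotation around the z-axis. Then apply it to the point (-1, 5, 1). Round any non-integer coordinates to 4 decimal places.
R = [[-√2/2, √2/2, 0], [-√2/2, -√2/2, 0], [0, 0, 1]]; R·(-1, 5, 1) = (4.2426, -2.8284, 1.0000)

Rotation matrix for 225° around z-axis:
cos(225°) = -√2/2, sin(225°) = -√2/2
R = [[-√2/2, √2/2, 0], [-√2/2, -√2/2, 0], [0, 0, 1]]
Apply to (-1, 5, 1): R·[-1, 5, 1]ᵀ = (4.2426, -2.8284, 1.0000)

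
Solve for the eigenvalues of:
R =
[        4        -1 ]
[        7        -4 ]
λ = -3, 3

Solve det(R - λI) = 0. For a 2×2 matrix the characteristic equation is λ² - (trace)λ + det = 0.
trace(R) = a + d = 4 - 4 = 0.
det(R) = a*d - b*c = (4)*(-4) - (-1)*(7) = -16 + 7 = -9.
Characteristic equation: λ² - (0)λ + (-9) = 0.
Discriminant = (0)² - 4*(-9) = 0 + 36 = 36.
λ = (0 ± √36) / 2 = (0 ± 6) / 2 = -3, 3.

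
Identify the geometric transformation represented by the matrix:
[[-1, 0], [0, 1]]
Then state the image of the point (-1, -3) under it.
reflection across the y-axis; image of (-1, -3) is (1, -3)

This is a symmetric orthogonal matrix with determinant -1, which characterizes a reflection in ℝ².
The matrix [[-1, 0], [0, 1]] represents: reflection across the y-axis.
Applying it to (-1, -3): [-1·-1 + 0·-3, 0·-1 + 1·-3] = (1, -3).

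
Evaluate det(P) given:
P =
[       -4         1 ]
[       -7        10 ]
det(P) = -33

For a 2×2 matrix [[a, b], [c, d]], det = a*d - b*c.
det(P) = (-4)*(10) - (1)*(-7) = -40 + 7 = -33.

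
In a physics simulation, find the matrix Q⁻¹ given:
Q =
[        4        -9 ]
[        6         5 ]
det(Q) = 74
Q⁻¹ =
[     5/74      9/74 ]
[    -3/37      2/37 ]

For a 2×2 matrix Q = [[a, b], [c, d]] with det(Q) ≠ 0, Q⁻¹ = (1/det(Q)) * [[d, -b], [-c, a]].
det(Q) = (4)*(5) - (-9)*(6) = 20 + 54 = 74.
Q⁻¹ = (1/74) * [[5, 9], [-6, 4]].
Dividing each entry by 74 and reducing:
Q⁻¹ =
[     5/74      9/74 ]
[    -3/37      2/37 ]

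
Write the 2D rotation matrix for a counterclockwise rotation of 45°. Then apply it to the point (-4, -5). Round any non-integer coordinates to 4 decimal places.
R = [[√2/2, -√2/2], [√2/2, √2/2]]; R·(-4, -5) = (0.7071, -6.3640)

Rotation matrix formula: R(θ) = [[cos θ, -sin θ], [sin θ, cos θ]]
For θ = 45°:
cos(45°) = √2/2
sin(45°) = √2/2
R = [[√2/2, -√2/2], [√2/2, √2/2]]
Apply to (-4, -5): [√2/2·-4 + (-√2/2)·-5, √2/2·-4 + √2/2·-5] = (0.7071, -6.3640)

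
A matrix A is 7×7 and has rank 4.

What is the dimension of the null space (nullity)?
3

The rank-nullity theorem for an m×n matrix states:
rank(A) + nullity(A) = n (the number of columns).
Here n = 7 and rank(A) = 4, so nullity(A) = 7 - 4 = 3.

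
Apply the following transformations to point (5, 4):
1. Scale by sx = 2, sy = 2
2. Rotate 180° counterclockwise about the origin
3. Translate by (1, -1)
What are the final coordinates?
(-9, -9)

Step 1: Scale → (10, 8)
Step 2: Rotate 180° → (-10, -8)
Step 3: Translate → (-9, -9)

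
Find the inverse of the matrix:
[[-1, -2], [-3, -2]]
[[1/2, -1/2], [-3/4, 1/4]]

For [[a,b],[c,d]], inverse = (1/det)·[[d,-b],[-c,a]]
det = -1·-2 - -2·-3 = -4
Inverse = (1/-4)·[[-2, 2], [3, -1]]
        = [[1/2, -1/2], [-3/4, 1/4]]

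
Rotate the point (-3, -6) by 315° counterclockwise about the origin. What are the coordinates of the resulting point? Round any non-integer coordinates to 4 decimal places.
(-6.3640, -2.1213)

Rotation matrix R(θ) = [[cos θ, -sin θ], [sin θ, cos θ]]; for θ = 315°:
R = [[√2/2, √2/2], [-√2/2, √2/2]]
Result: R × [-3, -6]ᵀ = [√2/2·-3 + (√2/2)·-6, -√2/2·-3 + (√2/2)·-6]ᵀ = (-6.3640, -2.1213)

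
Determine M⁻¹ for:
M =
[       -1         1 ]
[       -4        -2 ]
det(M) = 6
M⁻¹ =
[     -1/3      -1/6 ]
[      2/3      -1/6 ]

For a 2×2 matrix M = [[a, b], [c, d]] with det(M) ≠ 0, M⁻¹ = (1/det(M)) * [[d, -b], [-c, a]].
det(M) = (-1)*(-2) - (1)*(-4) = 2 + 4 = 6.
M⁻¹ = (1/6) * [[-2, -1], [4, -1]].
Dividing each entry by 6 and reducing:
M⁻¹ =
[     -1/3      -1/6 ]
[      2/3      -1/6 ]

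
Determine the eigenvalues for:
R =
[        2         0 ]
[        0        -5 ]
λ = -5, 2

Solve det(R - λI) = 0. For a 2×2 matrix the characteristic equation is λ² - (trace)λ + det = 0.
trace(R) = a + d = 2 - 5 = -3.
det(R) = a*d - b*c = (2)*(-5) - (0)*(0) = -10 - 0 = -10.
Characteristic equation: λ² - (-3)λ + (-10) = 0.
Discriminant = (-3)² - 4*(-10) = 9 + 40 = 49.
λ = (-3 ± √49) / 2 = (-3 ± 7) / 2 = -5, 2.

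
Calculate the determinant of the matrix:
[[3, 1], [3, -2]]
-9

For a 2×2 matrix [[a, b], [c, d]], det = ad - bc
det = (3)(-2) - (1)(3) = -6 - 3 = -9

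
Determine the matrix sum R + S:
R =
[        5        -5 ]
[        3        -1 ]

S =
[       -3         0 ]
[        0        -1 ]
R + S =
[        2        -5 ]
[        3        -2 ]

Matrix addition is elementwise: (R+S)[i][j] = R[i][j] + S[i][j].
  (R+S)[0][0] = (5) + (-3) = 2
  (R+S)[0][1] = (-5) + (0) = -5
  (R+S)[1][0] = (3) + (0) = 3
  (R+S)[1][1] = (-1) + (-1) = -2
R + S =
[        2        -5 ]
[        3        -2 ]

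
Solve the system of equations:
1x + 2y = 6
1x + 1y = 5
x = 4, y = 1

Use elimination (row reduction):
Equation 1: 1x + 2y = 6.
Equation 2: 1x + 1y = 5.
Multiply Eq1 by 1 and Eq2 by 1: 1x + 2y = 6;  1x + 1y = 5.
Subtract: (-1)y = -1, so y = 1.
Back-substitute into Eq1: 1x + 2*(1) = 6, so x = 4.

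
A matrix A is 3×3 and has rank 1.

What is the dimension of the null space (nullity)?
2

The rank-nullity theorem for an m×n matrix states:
rank(A) + nullity(A) = n (the number of columns).
Here n = 3 and rank(A) = 1, so nullity(A) = 3 - 1 = 2.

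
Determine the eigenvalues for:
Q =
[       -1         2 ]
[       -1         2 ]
λ = 0, 1

Solve det(Q - λI) = 0. For a 2×2 matrix the characteristic equation is λ² - (trace)λ + det = 0.
trace(Q) = a + d = -1 + 2 = 1.
det(Q) = a*d - b*c = (-1)*(2) - (2)*(-1) = -2 + 2 = 0.
Characteristic equation: λ² - (1)λ + (0) = 0.
Discriminant = (1)² - 4*(0) = 1 - 0 = 1.
λ = (1 ± √1) / 2 = (1 ± 1) / 2 = 0, 1.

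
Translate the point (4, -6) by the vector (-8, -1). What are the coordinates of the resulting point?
(-4, -7)

Translation by (-8, -1):
x' = 4 + -8 = -4
y' = -6 + -1 = -7
Homogeneous matrix: [[1, 0, -8], [0, 1, -1], [0, 0, 1]]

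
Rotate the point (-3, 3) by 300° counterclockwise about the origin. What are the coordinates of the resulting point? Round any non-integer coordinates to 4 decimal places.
(1.0981, 4.0981)

Rotation matrix R(θ) = [[cos θ, -sin θ], [sin θ, cos θ]]; for θ = 300°:
R = [[1/2, √3/2], [-√3/2, 1/2]]
Result: R × [-3, 3]ᵀ = [1/2·-3 + (√3/2)·3, -√3/2·-3 + (1/2)·3]ᵀ = (1.0981, 4.0981)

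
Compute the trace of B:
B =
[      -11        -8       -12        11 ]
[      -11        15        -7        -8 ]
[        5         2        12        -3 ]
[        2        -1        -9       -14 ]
tr(B) = -11 + 15 + 12 - 14 = 2

The trace of a square matrix is the sum of its diagonal entries.
Diagonal entries of B: B[0][0] = -11, B[1][1] = 15, B[2][2] = 12, B[3][3] = -14.
tr(B) = -11 + 15 + 12 - 14 = 2.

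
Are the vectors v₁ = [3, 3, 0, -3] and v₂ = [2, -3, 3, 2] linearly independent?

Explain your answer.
Yes, linearly independent

Two vectors are linearly dependent iff one is a scalar multiple of the other.
No single scalar k satisfies v₂ = k·v₁ (the ratios of corresponding entries disagree), so v₁ and v₂ are linearly independent.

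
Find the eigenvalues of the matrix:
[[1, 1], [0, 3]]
λ = 1 and λ = 3

Characteristic equation: det(A - λI) = 0
λ² - (trace)λ + (det) = 0
λ² - (4)λ + (3) = 0
λ² - 4λ + 3 = 0
Solving: λ = 1, 3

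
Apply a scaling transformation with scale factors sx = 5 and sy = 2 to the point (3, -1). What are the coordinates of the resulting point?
(15, -2)

Scaling matrix:
[[5, 0], [0, 2]]
Result: (3 × 5, -1 × 2) = (15, -2)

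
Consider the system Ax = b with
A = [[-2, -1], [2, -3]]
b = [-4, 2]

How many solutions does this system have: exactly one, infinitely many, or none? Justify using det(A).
Exactly one solution

Compute det(A) = (-2)*(-3) - (-1)*(2) = 8.
Because det(A) ≠ 0, A is invertible and Ax = b has a unique solution for every b (here x = A⁻¹ b).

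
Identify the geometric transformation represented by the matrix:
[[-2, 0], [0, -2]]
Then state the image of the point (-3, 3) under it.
uniform scaling by factor -2; image of (-3, 3) is (6, -6)

This is a diagonal matrix with equal entries -2, so it scales both axes by the same factor -2.
The matrix [[-2, 0], [0, -2]] represents: uniform scaling by factor -2.
Applying it to (-3, 3): [-2·-3 + 0·3, 0·-3 + -2·3] = (6, -6).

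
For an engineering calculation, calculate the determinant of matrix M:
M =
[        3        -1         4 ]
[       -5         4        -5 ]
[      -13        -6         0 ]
det(M) = 173

Expand along row 0 (cofactor expansion): det(M) = a*(e*i - f*h) - b*(d*i - f*g) + c*(d*h - e*g), where the 3×3 is [[a, b, c], [d, e, f], [g, h, i]].
Minor M_00 = (4)*(0) - (-5)*(-6) = 0 - 30 = -30.
Minor M_01 = (-5)*(0) - (-5)*(-13) = 0 - 65 = -65.
Minor M_02 = (-5)*(-6) - (4)*(-13) = 30 + 52 = 82.
det(M) = (3)*(-30) - (-1)*(-65) + (4)*(82) = -90 - 65 + 328 = 173.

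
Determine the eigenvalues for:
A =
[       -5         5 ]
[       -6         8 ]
λ = -2, 5

Solve det(A - λI) = 0. For a 2×2 matrix the characteristic equation is λ² - (trace)λ + det = 0.
trace(A) = a + d = -5 + 8 = 3.
det(A) = a*d - b*c = (-5)*(8) - (5)*(-6) = -40 + 30 = -10.
Characteristic equation: λ² - (3)λ + (-10) = 0.
Discriminant = (3)² - 4*(-10) = 9 + 40 = 49.
λ = (3 ± √49) / 2 = (3 ± 7) / 2 = -2, 5.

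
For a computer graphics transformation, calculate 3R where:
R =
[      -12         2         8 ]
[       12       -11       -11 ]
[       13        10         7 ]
3R =
[      -36         6        24 ]
[       36       -33       -33 ]
[       39        30        21 ]

Scalar multiplication is elementwise: (3R)[i][j] = 3 * R[i][j].
  (3R)[0][0] = 3 * (-12) = -36
  (3R)[0][1] = 3 * (2) = 6
  (3R)[0][2] = 3 * (8) = 24
  (3R)[1][0] = 3 * (12) = 36
  (3R)[1][1] = 3 * (-11) = -33
  (3R)[1][2] = 3 * (-11) = -33
  (3R)[2][0] = 3 * (13) = 39
  (3R)[2][1] = 3 * (10) = 30
  (3R)[2][2] = 3 * (7) = 21
3R =
[      -36         6        24 ]
[       36       -33       -33 ]
[       39        30        21 ]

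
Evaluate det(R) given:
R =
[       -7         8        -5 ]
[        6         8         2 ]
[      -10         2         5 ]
det(R) = -1112

Expand along row 0 (cofactor expansion): det(R) = a*(e*i - f*h) - b*(d*i - f*g) + c*(d*h - e*g), where the 3×3 is [[a, b, c], [d, e, f], [g, h, i]].
Minor M_00 = (8)*(5) - (2)*(2) = 40 - 4 = 36.
Minor M_01 = (6)*(5) - (2)*(-10) = 30 + 20 = 50.
Minor M_02 = (6)*(2) - (8)*(-10) = 12 + 80 = 92.
det(R) = (-7)*(36) - (8)*(50) + (-5)*(92) = -252 - 400 - 460 = -1112.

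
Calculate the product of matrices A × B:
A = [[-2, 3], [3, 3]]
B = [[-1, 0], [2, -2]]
[[8, -6], [3, -6]]

Matrix multiplication:
C[0][0] = -2×-1 + 3×2 = 8
C[0][1] = -2×0 + 3×-2 = -6
C[1][0] = 3×-1 + 3×2 = 3
C[1][1] = 3×0 + 3×-2 = -6
Result: [[8, -6], [3, -6]]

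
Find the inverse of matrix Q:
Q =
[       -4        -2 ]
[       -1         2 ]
det(Q) = -10
Q⁻¹ =
[     -1/5      -1/5 ]
[    -1/10       2/5 ]

For a 2×2 matrix Q = [[a, b], [c, d]] with det(Q) ≠ 0, Q⁻¹ = (1/det(Q)) * [[d, -b], [-c, a]].
det(Q) = (-4)*(2) - (-2)*(-1) = -8 - 2 = -10.
Q⁻¹ = (1/-10) * [[2, 2], [1, -4]].
Dividing each entry by -10 and reducing:
Q⁻¹ =
[     -1/5      -1/5 ]
[    -1/10       2/5 ]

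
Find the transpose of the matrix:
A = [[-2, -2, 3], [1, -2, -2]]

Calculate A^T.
[[-2, 1], [-2, -2], [3, -2]]

The transpose sends entry (i,j) to (j,i); rows become columns.
Row 0 of A: [-2, -2, 3] -> column 0 of A^T.
Row 1 of A: [1, -2, -2] -> column 1 of A^T.
A^T = [[-2, 1], [-2, -2], [3, -2]]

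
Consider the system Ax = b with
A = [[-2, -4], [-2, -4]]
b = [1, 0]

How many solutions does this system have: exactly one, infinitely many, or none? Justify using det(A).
No solution

det(A) = (-2)*(-4) - (-4)*(-2) = 0, so A is singular.
The column space of A is span(column 1) = span([-2, -2]).
b = [1, 0] is not a scalar multiple of column 1, so b ∉ column space and the system is inconsistent — no solution.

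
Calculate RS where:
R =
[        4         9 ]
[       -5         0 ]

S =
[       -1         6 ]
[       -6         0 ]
RS =
[      -58        24 ]
[        5       -30 ]

Matrix multiplication: (RS)[i][j] = sum over k of R[i][k] * S[k][j].
  (RS)[0][0] = (4)*(-1) + (9)*(-6) = -58
  (RS)[0][1] = (4)*(6) + (9)*(0) = 24
  (RS)[1][0] = (-5)*(-1) + (0)*(-6) = 5
  (RS)[1][1] = (-5)*(6) + (0)*(0) = -30
RS =
[      -58        24 ]
[        5       -30 ]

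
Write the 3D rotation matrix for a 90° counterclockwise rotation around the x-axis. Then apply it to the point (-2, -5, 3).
R = [[1, 0, 0], [0, 0, -1], [0, 1, 0]]; R·(-2, -5, 3) = (-2, -3, -5)

Rotation matrix for 90° around x-axis:
cos(90°) = 0, sin(90°) = 1
R = [[1, 0, 0], [0, 0, -1], [0, 1, 0]]
Apply to (-2, -5, 3): R·[-2, -5, 3]ᵀ = (-2, -3, -5)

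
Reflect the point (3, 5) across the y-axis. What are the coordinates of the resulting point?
(-3, 5)

Reflection across y-axis: (3, 5) → (-3, 5)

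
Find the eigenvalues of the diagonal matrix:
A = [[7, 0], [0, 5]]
λ₁ = 7, λ₂ = 5

The characteristic polynomial of A is det(A - λI) = (7 - λ)(5 - λ) = 0.
The roots are λ = 7 and λ = 5, so the eigenvalues are the diagonal entries.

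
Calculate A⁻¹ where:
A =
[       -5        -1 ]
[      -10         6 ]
det(A) = -40
A⁻¹ =
[    -3/20     -1/40 ]
[     -1/4       1/8 ]

For a 2×2 matrix A = [[a, b], [c, d]] with det(A) ≠ 0, A⁻¹ = (1/det(A)) * [[d, -b], [-c, a]].
det(A) = (-5)*(6) - (-1)*(-10) = -30 - 10 = -40.
A⁻¹ = (1/-40) * [[6, 1], [10, -5]].
Dividing each entry by -40 and reducing:
A⁻¹ =
[    -3/20     -1/40 ]
[     -1/4       1/8 ]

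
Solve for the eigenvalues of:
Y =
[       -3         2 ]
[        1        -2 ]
λ = -4, -1

Solve det(Y - λI) = 0. For a 2×2 matrix the characteristic equation is λ² - (trace)λ + det = 0.
trace(Y) = a + d = -3 - 2 = -5.
det(Y) = a*d - b*c = (-3)*(-2) - (2)*(1) = 6 - 2 = 4.
Characteristic equation: λ² - (-5)λ + (4) = 0.
Discriminant = (-5)² - 4*(4) = 25 - 16 = 9.
λ = (-5 ± √9) / 2 = (-5 ± 3) / 2 = -4, -1.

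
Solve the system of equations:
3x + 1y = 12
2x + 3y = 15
x = 3, y = 3

Use elimination (row reduction):
Equation 1: 3x + 1y = 12.
Equation 2: 2x + 3y = 15.
Multiply Eq1 by 2 and Eq2 by 3: 6x + 2y = 24;  6x + 9y = 45.
Subtract: (7)y = 21, so y = 3.
Back-substitute into Eq1: 3x + 1*(3) = 12, so x = 3.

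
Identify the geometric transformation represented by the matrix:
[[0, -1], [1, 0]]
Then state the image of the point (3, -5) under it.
rotation by 90° counterclockwise; image of (3, -5) is (5, 3)

This matches the form [[cos θ, -sin θ], [sin θ, cos θ]] of a rotation matrix; reading off cos θ and sin θ gives the angle.
The matrix [[0, -1], [1, 0]] represents: rotation by 90° counterclockwise.
Applying it to (3, -5): [0·3 + -1·-5, 1·3 + 0·-5] = (5, 3).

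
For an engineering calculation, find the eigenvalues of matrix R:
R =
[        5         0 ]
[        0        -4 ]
λ = -4, 5

Solve det(R - λI) = 0. For a 2×2 matrix the characteristic equation is λ² - (trace)λ + det = 0.
trace(R) = a + d = 5 - 4 = 1.
det(R) = a*d - b*c = (5)*(-4) - (0)*(0) = -20 - 0 = -20.
Characteristic equation: λ² - (1)λ + (-20) = 0.
Discriminant = (1)² - 4*(-20) = 1 + 80 = 81.
λ = (1 ± √81) / 2 = (1 ± 9) / 2 = -4, 5.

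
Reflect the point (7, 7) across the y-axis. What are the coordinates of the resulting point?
(-7, 7)

Reflection across y-axis: (7, 7) → (-7, 7)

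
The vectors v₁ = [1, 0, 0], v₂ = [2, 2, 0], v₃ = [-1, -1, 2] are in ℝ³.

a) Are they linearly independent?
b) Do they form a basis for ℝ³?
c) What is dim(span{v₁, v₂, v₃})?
Yes independent, yes basis, dim = 3

Stack v₁, v₂, v₃ as rows of a 3×3 matrix.
[[1, 0, 0]; [2, 2, 0]; [-1, -1, 2]] is already lower triangular with nonzero diagonal entries (1, 2, 2), so its determinant is the product of the diagonal entries, det = (1)·(2)·(2) = 4 ≠ 0, and the rows are linearly independent.
Three linearly independent vectors in ℝ³ form a basis for ℝ³, so dim(span{v₁,v₂,v₃}) = 3.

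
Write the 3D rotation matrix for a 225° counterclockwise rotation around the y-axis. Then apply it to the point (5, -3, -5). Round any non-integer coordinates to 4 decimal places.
R = [[-√2/2, 0, -√2/2], [0, 1, 0], [√2/2, 0, -√2/2]]; R·(5, -3, -5) = (0.0000, -3.0000, 7.0711)

Rotation matrix for 225° around y-axis:
cos(225°) = -√2/2, sin(225°) = -√2/2
R = [[-√2/2, 0, -√2/2], [0, 1, 0], [√2/2, 0, -√2/2]]
Apply to (5, -3, -5): R·[5, -3, -5]ᵀ = (0.0000, -3.0000, 7.0711)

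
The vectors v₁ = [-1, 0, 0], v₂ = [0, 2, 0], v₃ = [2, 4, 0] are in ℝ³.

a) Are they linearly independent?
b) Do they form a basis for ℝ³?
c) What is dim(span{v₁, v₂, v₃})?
Not independent, not a basis, dim(span) = 2

Check whether v₃ can be written as a linear combination of v₁ and v₂.
v₃ = (-2)·v₁ + (2)·v₂ = [2, 4, 0], so the three vectors are linearly dependent.
Thus they do not form a basis for ℝ³, and dim(span{v₁, v₂, v₃}) = 2 (spanned by v₁ and v₂).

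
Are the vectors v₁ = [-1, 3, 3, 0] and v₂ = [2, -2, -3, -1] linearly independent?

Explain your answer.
Yes, linearly independent

Two vectors are linearly dependent iff one is a scalar multiple of the other.
No single scalar k satisfies v₂ = k·v₁ (the ratios of corresponding entries disagree), so v₁ and v₂ are linearly independent.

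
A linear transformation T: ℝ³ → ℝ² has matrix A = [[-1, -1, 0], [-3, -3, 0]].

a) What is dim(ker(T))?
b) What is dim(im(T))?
dim(ker) = 2, dim(im) = 1

Observe that row 2 = 3 × row 1 (so the rows are linearly dependent).
Thus rank(A) = 1 (only one linearly independent row).
dim(im(T)) = rank(A) = 1.
By the rank-nullity theorem applied to T: ℝ³ → ℝ², rank(A) + nullity(A) = 3 (the domain dimension), so dim(ker(T)) = 3 - 1 = 2.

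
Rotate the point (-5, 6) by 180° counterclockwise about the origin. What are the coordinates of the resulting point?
(5, -6)

Rotation matrix R(θ) = [[cos θ, -sin θ], [sin θ, cos θ]]; for θ = 180°:
R = [[-1, 0], [0, -1]]
Result: R × [-5, 6]ᵀ = [-1·-5 + (0)·6, 0·-5 + (-1)·6]ᵀ = (5, -6)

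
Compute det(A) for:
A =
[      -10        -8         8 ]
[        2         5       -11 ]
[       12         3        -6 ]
det(A) = 498

Expand along row 0 (cofactor expansion): det(A) = a*(e*i - f*h) - b*(d*i - f*g) + c*(d*h - e*g), where the 3×3 is [[a, b, c], [d, e, f], [g, h, i]].
Minor M_00 = (5)*(-6) - (-11)*(3) = -30 + 33 = 3.
Minor M_01 = (2)*(-6) - (-11)*(12) = -12 + 132 = 120.
Minor M_02 = (2)*(3) - (5)*(12) = 6 - 60 = -54.
det(A) = (-10)*(3) - (-8)*(120) + (8)*(-54) = -30 + 960 - 432 = 498.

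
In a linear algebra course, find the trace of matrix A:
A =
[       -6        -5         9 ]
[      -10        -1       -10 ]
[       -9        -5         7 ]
tr(A) = -6 - 1 + 7 = 0

The trace of a square matrix is the sum of its diagonal entries.
Diagonal entries of A: A[0][0] = -6, A[1][1] = -1, A[2][2] = 7.
tr(A) = -6 - 1 + 7 = 0.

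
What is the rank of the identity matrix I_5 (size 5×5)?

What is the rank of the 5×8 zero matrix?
rank(I_5) = 5, rank(0) = 0

The identity I_5 has 5 columns that are the standard basis vectors e_1, …, e_5. These are linearly independent, so all 5 columns are pivots and rank(I_5) = 5.
The 5×8 zero matrix has every entry zero, so every row is the zero row and there are no pivots; rank(0) = 0.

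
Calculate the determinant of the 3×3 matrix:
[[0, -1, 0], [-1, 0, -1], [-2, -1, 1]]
-3

Expansion along first row:
det = 0·det([[0,-1],[-1,1]]) - -1·det([[-1,-1],[-2,1]]) + 0·det([[-1,0],[-2,-1]])
    = 0·(0·1 - -1·-1) - -1·(-1·1 - -1·-2) + 0·(-1·-1 - 0·-2)
    = 0·-1 - -1·-3 + 0·1
    = 0 + -3 + 0 = -3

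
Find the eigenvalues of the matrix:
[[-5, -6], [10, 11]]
λ = 1 and λ = 5

Characteristic equation: det(A - λI) = 0
λ² - (trace)λ + (det) = 0
λ² - (6)λ + (5) = 0
λ² - 6λ + 5 = 0
Solving: λ = 1, 5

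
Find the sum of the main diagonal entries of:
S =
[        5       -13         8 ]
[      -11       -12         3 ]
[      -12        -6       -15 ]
tr(S) = 5 - 12 - 15 = -22

The trace of a square matrix is the sum of its diagonal entries.
Diagonal entries of S: S[0][0] = 5, S[1][1] = -12, S[2][2] = -15.
tr(S) = 5 - 12 - 15 = -22.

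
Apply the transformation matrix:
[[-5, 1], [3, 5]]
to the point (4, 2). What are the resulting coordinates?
(-18, 22)

Matrix multiplication:
[[-5, 1], [3, 5]] × [4, 2]ᵀ
= [-5×4 + 1×2, 3×4 + 5×2]ᵀ
= [-18.0000, 22.0000]ᵀ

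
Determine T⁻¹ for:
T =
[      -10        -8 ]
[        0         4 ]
det(T) = -40
T⁻¹ =
[    -1/10      -1/5 ]
[        0       1/4 ]

For a 2×2 matrix T = [[a, b], [c, d]] with det(T) ≠ 0, T⁻¹ = (1/det(T)) * [[d, -b], [-c, a]].
det(T) = (-10)*(4) - (-8)*(0) = -40 - 0 = -40.
T⁻¹ = (1/-40) * [[4, 8], [0, -10]].
Dividing each entry by -40 and reducing:
T⁻¹ =
[    -1/10      -1/5 ]
[        0       1/4 ]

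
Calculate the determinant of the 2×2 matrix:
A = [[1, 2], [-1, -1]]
1

For A = [[a, b], [c, d]], det(A) = a*d - b*c.
det(A) = (1)*(-1) - (2)*(-1) = -1 - -2 = 1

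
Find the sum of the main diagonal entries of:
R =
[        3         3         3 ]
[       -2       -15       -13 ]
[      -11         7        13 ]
tr(R) = 3 - 15 + 13 = 1

The trace of a square matrix is the sum of its diagonal entries.
Diagonal entries of R: R[0][0] = 3, R[1][1] = -15, R[2][2] = 13.
tr(R) = 3 - 15 + 13 = 1.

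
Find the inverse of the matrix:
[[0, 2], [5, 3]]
[[-3/10, 1/5], [1/2, 0]]

For [[a,b],[c,d]], inverse = (1/det)·[[d,-b],[-c,a]]
det = 0·3 - 2·5 = -10
Inverse = (1/-10)·[[3, -2], [-5, 0]]
        = [[-3/10, 1/5], [1/2, 0]]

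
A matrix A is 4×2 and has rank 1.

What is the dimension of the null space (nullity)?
1

The rank-nullity theorem for an m×n matrix states:
rank(A) + nullity(A) = n (the number of columns).
Here n = 2 and rank(A) = 1, so nullity(A) = 2 - 1 = 1.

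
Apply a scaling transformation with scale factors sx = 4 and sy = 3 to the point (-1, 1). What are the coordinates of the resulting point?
(-4, 3)

Scaling matrix:
[[4, 0], [0, 3]]
Result: (-1 × 4, 1 × 3) = (-4, 3)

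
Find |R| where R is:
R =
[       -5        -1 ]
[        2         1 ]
det(R) = -3

For a 2×2 matrix [[a, b], [c, d]], det = a*d - b*c.
det(R) = (-5)*(1) - (-1)*(2) = -5 + 2 = -3.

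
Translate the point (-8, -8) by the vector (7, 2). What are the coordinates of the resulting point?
(-1, -6)

Translation by (7, 2):
x' = -8 + 7 = -1
y' = -8 + 2 = -6
Homogeneous matrix: [[1, 0, 7], [0, 1, 2], [0, 0, 1]]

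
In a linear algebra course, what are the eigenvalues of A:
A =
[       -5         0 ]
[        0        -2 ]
λ = -5, -2

Solve det(A - λI) = 0. For a 2×2 matrix the characteristic equation is λ² - (trace)λ + det = 0.
trace(A) = a + d = -5 - 2 = -7.
det(A) = a*d - b*c = (-5)*(-2) - (0)*(0) = 10 - 0 = 10.
Characteristic equation: λ² - (-7)λ + (10) = 0.
Discriminant = (-7)² - 4*(10) = 49 - 40 = 9.
λ = (-7 ± √9) / 2 = (-7 ± 3) / 2 = -5, -2.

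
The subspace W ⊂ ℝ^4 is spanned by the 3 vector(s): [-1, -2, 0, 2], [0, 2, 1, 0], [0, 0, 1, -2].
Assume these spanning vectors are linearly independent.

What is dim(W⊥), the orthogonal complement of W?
dim(W⊥) = 1

For any subspace W of ℝ^n, dim(W) + dim(W⊥) = n (the whole-space dimension).
Here the given 3 vectors are linearly independent, so dim(W) = 3.
Thus dim(W⊥) = n - dim(W) = 4 - 3 = 1.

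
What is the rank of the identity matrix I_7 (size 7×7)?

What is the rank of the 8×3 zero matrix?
rank(I_7) = 7, rank(0) = 0

The identity I_7 has 7 columns that are the standard basis vectors e_1, …, e_7. These are linearly independent, so all 7 columns are pivots and rank(I_7) = 7.
The 8×3 zero matrix has every entry zero, so every row is the zero row and there are no pivots; rank(0) = 0.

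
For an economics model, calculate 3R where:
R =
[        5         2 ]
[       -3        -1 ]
3R =
[       15         6 ]
[       -9        -3 ]

Scalar multiplication is elementwise: (3R)[i][j] = 3 * R[i][j].
  (3R)[0][0] = 3 * (5) = 15
  (3R)[0][1] = 3 * (2) = 6
  (3R)[1][0] = 3 * (-3) = -9
  (3R)[1][1] = 3 * (-1) = -3
3R =
[       15         6 ]
[       -9        -3 ]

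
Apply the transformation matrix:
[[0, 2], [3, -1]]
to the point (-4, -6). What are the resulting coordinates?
(-12, -6)

Matrix multiplication:
[[0, 2], [3, -1]] × [-4, -6]ᵀ
= [0×-4 + 2×-6, 3×-4 + -1×-6]ᵀ
= [-12.0000, -6.0000]ᵀ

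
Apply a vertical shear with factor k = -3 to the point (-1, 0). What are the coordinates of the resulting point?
(-1, 3)

Shear matrix for vertical shear with factor k = -3:
[[1, 0], [-3, 1]]
Result: (-1, 0) → (-1, 3)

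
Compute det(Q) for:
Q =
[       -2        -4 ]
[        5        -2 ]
det(Q) = 24

For a 2×2 matrix [[a, b], [c, d]], det = a*d - b*c.
det(Q) = (-2)*(-2) - (-4)*(5) = 4 + 20 = 24.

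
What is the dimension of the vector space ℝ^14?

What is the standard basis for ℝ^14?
Dimension = 14; standard basis = {e_1, e_2, e_3, …, e_14}

ℝ^14 is the space of 14-tuples of real numbers; its dimension is 14.
The standard basis consists of 14 vectors: e_1, e_2, e_3, …, e_14, where e_i is the vector with 1 in position i and 0 elsewhere.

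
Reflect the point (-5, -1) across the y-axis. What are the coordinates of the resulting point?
(5, -1)

Reflection across y-axis: (-5, -1) → (5, -1)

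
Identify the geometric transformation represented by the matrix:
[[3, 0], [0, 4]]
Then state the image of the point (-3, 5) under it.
non-uniform scaling by (3, 4); image of (-3, 5) is (-9, 20)

This is diagonal with distinct entries, so it scales the x-axis by 3 and the y-axis by 4.
The matrix [[3, 0], [0, 4]] represents: non-uniform scaling by (3, 4).
Applying it to (-3, 5): [3·-3 + 0·5, 0·-3 + 4·5] = (-9, 20).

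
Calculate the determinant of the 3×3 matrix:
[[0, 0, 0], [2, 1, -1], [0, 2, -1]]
0

Expansion along first row:
det = 0·det([[1,-1],[2,-1]]) - 0·det([[2,-1],[0,-1]]) + 0·det([[2,1],[0,2]])
    = 0·(1·-1 - -1·2) - 0·(2·-1 - -1·0) + 0·(2·2 - 1·0)
    = 0·1 - 0·-2 + 0·4
    = 0 + 0 + 0 = 0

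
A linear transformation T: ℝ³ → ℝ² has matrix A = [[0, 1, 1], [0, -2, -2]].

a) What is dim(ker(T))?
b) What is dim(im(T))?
dim(ker) = 2, dim(im) = 1

Observe that row 2 = -2 × row 1 (so the rows are linearly dependent).
Thus rank(A) = 1 (only one linearly independent row).
dim(im(T)) = rank(A) = 1.
By the rank-nullity theorem applied to T: ℝ³ → ℝ², rank(A) + nullity(A) = 3 (the domain dimension), so dim(ker(T)) = 3 - 1 = 2.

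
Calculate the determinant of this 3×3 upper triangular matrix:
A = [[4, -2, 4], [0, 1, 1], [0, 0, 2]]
8

The determinant of a triangular matrix is the product of its diagonal entries (the off-diagonal entries above the diagonal do not affect it).
det(A) = (4) * (1) * (2) = 8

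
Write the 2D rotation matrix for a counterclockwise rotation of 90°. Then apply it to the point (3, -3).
R = [[0, -1], [1, 0]]; R·(3, -3) = (3, 3)

Rotation matrix formula: R(θ) = [[cos θ, -sin θ], [sin θ, cos θ]]
For θ = 90°:
cos(90°) = 0
sin(90°) = 1
R = [[0, -1], [1, 0]]
Apply to (3, -3): [0·3 + (-1)·-3, 1·3 + 0·-3] = (3, 3)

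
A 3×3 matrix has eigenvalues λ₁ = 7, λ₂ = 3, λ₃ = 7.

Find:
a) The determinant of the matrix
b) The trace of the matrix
det = 147, trace = 17

Two standard eigenvalue identities:
- det(A) equals the product of the eigenvalues (counted with multiplicity).
- trace(A) equals the sum of the eigenvalues.
det(A) = (7)*(3)*(7) = 147.
trace(A) = 7 + 3 + 7 = 17.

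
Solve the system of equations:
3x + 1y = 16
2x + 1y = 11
x = 5, y = 1

Use elimination (row reduction):
Equation 1: 3x + 1y = 16.
Equation 2: 2x + 1y = 11.
Multiply Eq1 by 2 and Eq2 by 3: 6x + 2y = 32;  6x + 3y = 33.
Subtract: (1)y = 1, so y = 1.
Back-substitute into Eq1: 3x + 1*(1) = 16, so x = 5.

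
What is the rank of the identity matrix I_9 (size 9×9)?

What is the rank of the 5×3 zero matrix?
rank(I_9) = 9, rank(0) = 0

The identity I_9 has 9 columns that are the standard basis vectors e_1, …, e_9. These are linearly independent, so all 9 columns are pivots and rank(I_9) = 9.
The 5×3 zero matrix has every entry zero, so every row is the zero row and there are no pivots; rank(0) = 0.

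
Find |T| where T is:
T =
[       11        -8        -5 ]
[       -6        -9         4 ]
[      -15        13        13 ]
det(T) = -938

Expand along row 0 (cofactor expansion): det(T) = a*(e*i - f*h) - b*(d*i - f*g) + c*(d*h - e*g), where the 3×3 is [[a, b, c], [d, e, f], [g, h, i]].
Minor M_00 = (-9)*(13) - (4)*(13) = -117 - 52 = -169.
Minor M_01 = (-6)*(13) - (4)*(-15) = -78 + 60 = -18.
Minor M_02 = (-6)*(13) - (-9)*(-15) = -78 - 135 = -213.
det(T) = (11)*(-169) - (-8)*(-18) + (-5)*(-213) = -1859 - 144 + 1065 = -938.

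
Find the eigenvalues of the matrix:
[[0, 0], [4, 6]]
λ = 0 and λ = 6

Characteristic equation: det(A - λI) = 0
λ² - (trace)λ + (det) = 0
λ² - (6)λ + (0) = 0
λ² - 6λ + 0 = 0
Solving: λ = 0, 6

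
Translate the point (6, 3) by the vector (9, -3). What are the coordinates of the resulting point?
(15, 0)

Translation by (9, -3):
x' = 6 + 9 = 15
y' = 3 + -3 = 0
Homogeneous matrix: [[1, 0, 9], [0, 1, -3], [0, 0, 1]]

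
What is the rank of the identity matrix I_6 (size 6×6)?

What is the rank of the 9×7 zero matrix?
rank(I_6) = 6, rank(0) = 0

The identity I_6 has 6 columns that are the standard basis vectors e_1, …, e_6. These are linearly independent, so all 6 columns are pivots and rank(I_6) = 6.
The 9×7 zero matrix has every entry zero, so every row is the zero row and there are no pivots; rank(0) = 0.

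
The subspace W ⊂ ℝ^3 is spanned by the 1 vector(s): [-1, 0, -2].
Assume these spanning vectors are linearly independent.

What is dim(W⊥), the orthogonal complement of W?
dim(W⊥) = 2

For any subspace W of ℝ^n, dim(W) + dim(W⊥) = n (the whole-space dimension).
Here the given 1 vectors are linearly independent, so dim(W) = 1.
Thus dim(W⊥) = n - dim(W) = 3 - 1 = 2.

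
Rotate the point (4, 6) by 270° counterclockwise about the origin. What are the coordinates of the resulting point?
(6, -4)

Rotation matrix R(θ) = [[cos θ, -sin θ], [sin θ, cos θ]]; for θ = 270°:
R = [[0, 1], [-1, 0]]
Result: R × [4, 6]ᵀ = [0·4 + (1)·6, -1·4 + (0)·6]ᵀ = (6, -4)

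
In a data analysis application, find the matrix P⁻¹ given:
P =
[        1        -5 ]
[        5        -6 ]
det(P) = 19
P⁻¹ =
[    -6/19      5/19 ]
[    -5/19      1/19 ]

For a 2×2 matrix P = [[a, b], [c, d]] with det(P) ≠ 0, P⁻¹ = (1/det(P)) * [[d, -b], [-c, a]].
det(P) = (1)*(-6) - (-5)*(5) = -6 + 25 = 19.
P⁻¹ = (1/19) * [[-6, 5], [-5, 1]].
Dividing each entry by 19 and reducing:
P⁻¹ =
[    -6/19      5/19 ]
[    -5/19      1/19 ]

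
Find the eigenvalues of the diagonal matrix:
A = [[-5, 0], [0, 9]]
λ₁ = -5, λ₂ = 9

The characteristic polynomial of A is det(A - λI) = (-5 - λ)(9 - λ) = 0.
The roots are λ = -5 and λ = 9, so the eigenvalues are the diagonal entries.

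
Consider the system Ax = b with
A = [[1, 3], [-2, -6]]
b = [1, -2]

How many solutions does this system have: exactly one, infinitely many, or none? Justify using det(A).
Infinitely many solutions

det(A) = (1)*(-6) - (3)*(-2) = 0, so A is singular (column 2 is 3 times column 1).
b = [1, -2] = 1 * column 1 of A, so b lies in the column space of A.
A singular matrix whose right-hand side is in its column space gives a 1-parameter family of solutions — infinitely many.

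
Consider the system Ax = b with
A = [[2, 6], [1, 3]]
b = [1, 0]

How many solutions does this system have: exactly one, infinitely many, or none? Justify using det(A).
No solution

det(A) = (2)*(3) - (6)*(1) = 0, so A is singular.
The column space of A is span(column 1) = span([2, 1]).
b = [1, 0] is not a scalar multiple of column 1, so b ∉ column space and the system is inconsistent — no solution.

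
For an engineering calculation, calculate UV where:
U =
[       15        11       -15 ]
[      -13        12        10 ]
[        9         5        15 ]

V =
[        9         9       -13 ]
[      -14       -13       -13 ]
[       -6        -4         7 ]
UV =
[       71        52      -443 ]
[     -345      -313        83 ]
[      -79       -44       -77 ]

Matrix multiplication: (UV)[i][j] = sum over k of U[i][k] * V[k][j].
  (UV)[0][0] = (15)*(9) + (11)*(-14) + (-15)*(-6) = 71
  (UV)[0][1] = (15)*(9) + (11)*(-13) + (-15)*(-4) = 52
  (UV)[0][2] = (15)*(-13) + (11)*(-13) + (-15)*(7) = -443
  (UV)[1][0] = (-13)*(9) + (12)*(-14) + (10)*(-6) = -345
  (UV)[1][1] = (-13)*(9) + (12)*(-13) + (10)*(-4) = -313
  (UV)[1][2] = (-13)*(-13) + (12)*(-13) + (10)*(7) = 83
  (UV)[2][0] = (9)*(9) + (5)*(-14) + (15)*(-6) = -79
  (UV)[2][1] = (9)*(9) + (5)*(-13) + (15)*(-4) = -44
  (UV)[2][2] = (9)*(-13) + (5)*(-13) + (15)*(7) = -77
UV =
[       71        52      -443 ]
[     -345      -313        83 ]
[      -79       -44       -77 ]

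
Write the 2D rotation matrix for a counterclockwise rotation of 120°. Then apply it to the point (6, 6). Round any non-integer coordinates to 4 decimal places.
R = [[-1/2, -√3/2], [√3/2, -1/2]]; R·(6, 6) = (-8.1962, 2.1962)

Rotation matrix formula: R(θ) = [[cos θ, -sin θ], [sin θ, cos θ]]
For θ = 120°:
cos(120°) = -1/2
sin(120°) = √3/2
R = [[-1/2, -√3/2], [√3/2, -1/2]]
Apply to (6, 6): [-1/2·6 + (-√3/2)·6, √3/2·6 + -1/2·6] = (-8.1962, 2.1962)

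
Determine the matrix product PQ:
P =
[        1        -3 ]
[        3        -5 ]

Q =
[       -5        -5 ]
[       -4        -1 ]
PQ =
[        7        -2 ]
[        5       -10 ]

Matrix multiplication: (PQ)[i][j] = sum over k of P[i][k] * Q[k][j].
  (PQ)[0][0] = (1)*(-5) + (-3)*(-4) = 7
  (PQ)[0][1] = (1)*(-5) + (-3)*(-1) = -2
  (PQ)[1][0] = (3)*(-5) + (-5)*(-4) = 5
  (PQ)[1][1] = (3)*(-5) + (-5)*(-1) = -10
PQ =
[        7        -2 ]
[        5       -10 ]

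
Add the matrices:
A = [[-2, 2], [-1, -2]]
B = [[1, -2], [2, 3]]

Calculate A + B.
[[-1, 0], [1, 1]]

Add corresponding elements:
(-2)+(1)=-1
(2)+(-2)=0
(-1)+(2)=1
(-2)+(3)=1
A + B = [[-1, 0], [1, 1]]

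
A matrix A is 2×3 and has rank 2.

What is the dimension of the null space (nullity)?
1

The rank-nullity theorem for an m×n matrix states:
rank(A) + nullity(A) = n (the number of columns).
Here n = 3 and rank(A) = 2, so nullity(A) = 3 - 2 = 1.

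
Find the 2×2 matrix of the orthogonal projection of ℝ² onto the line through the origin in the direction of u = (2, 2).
[[1/2, 1/2], [1/2, 1/2]]

The orthogonal projection onto the line spanned by a nonzero vector u = (a, b) has matrix P = (u uᵀ) / (uᵀ u) = (1/(a² + b²)) · [[a², ab], [ab, b²]].
Here u = (2, 2), so a² + b² = 4 + 4 = 8.
P = (1/8) · [[4, 4], [4, 4]] = [[1/2, 1/2], [1/2, 1/2]].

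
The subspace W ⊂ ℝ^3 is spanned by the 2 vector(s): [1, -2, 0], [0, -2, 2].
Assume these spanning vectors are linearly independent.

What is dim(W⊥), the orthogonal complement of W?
dim(W⊥) = 1

For any subspace W of ℝ^n, dim(W) + dim(W⊥) = n (the whole-space dimension).
Here the given 2 vectors are linearly independent, so dim(W) = 2.
Thus dim(W⊥) = n - dim(W) = 3 - 2 = 1.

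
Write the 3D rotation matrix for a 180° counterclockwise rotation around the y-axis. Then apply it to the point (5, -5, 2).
R = [[-1, 0, 0], [0, 1, 0], [0, 0, -1]]; R·(5, -5, 2) = (-5, -5, -2)

Rotation matrix for 180° around y-axis:
cos(180°) = -1, sin(180°) = 0
R = [[-1, 0, 0], [0, 1, 0], [0, 0, -1]]
Apply to (5, -5, 2): R·[5, -5, 2]ᵀ = (-5, -5, -2)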